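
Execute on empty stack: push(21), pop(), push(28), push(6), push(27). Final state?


push(21) -> [21]
pop() returns 21 -> []
push(28) -> [28]
push(6) -> [28, 6]
push(27) -> [28, 6, 27]
Final stack (bottom to top): [28, 6, 27]


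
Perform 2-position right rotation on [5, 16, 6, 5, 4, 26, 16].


Right rotate by 2: [26, 16, 5, 16, 6, 5, 4]


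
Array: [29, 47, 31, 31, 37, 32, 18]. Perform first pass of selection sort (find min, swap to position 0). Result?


After one pass: [18, 47, 31, 31, 37, 32, 29]


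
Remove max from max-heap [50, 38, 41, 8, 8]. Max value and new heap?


Max = 50
Replace root with last, heapify down
Resulting heap: [41, 38, 8, 8]


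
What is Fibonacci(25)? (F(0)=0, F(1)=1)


F(n)=F(n-1)+F(n-2)
...F(23)=28657, F(24)=46368, F(25)=75025


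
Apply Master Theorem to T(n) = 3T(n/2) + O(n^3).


a=3, b=2, c=3. log_2(3)=1.585 < c=3. Case 3: O(n^c) = O(n^3)
Complexity: O(n^3)


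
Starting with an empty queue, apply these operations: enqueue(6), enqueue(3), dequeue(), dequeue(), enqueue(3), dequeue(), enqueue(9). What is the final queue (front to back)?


enqueue(6) -> [6]
enqueue(3) -> [6, 3]
dequeue() returns 6 -> [3]
dequeue() returns 3 -> []
enqueue(3) -> [3]
dequeue() returns 3 -> []
enqueue(9) -> [9]
Final queue (front to back): [9]


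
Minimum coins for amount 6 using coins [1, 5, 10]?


dp[0]=0; dp[i]=1+min(dp[i-c] for c in coins)
...dp[1]=1, dp[2]=2, dp[3]=3, dp[4]=4, dp[5]=1, dp[6]=2
Minimum coins for 6 = 2


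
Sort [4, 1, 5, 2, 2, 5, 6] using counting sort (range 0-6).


Count array: [0, 1, 2, 0, 1, 2, 1]
Reconstruct: [1, 2, 2, 4, 5, 5, 6]


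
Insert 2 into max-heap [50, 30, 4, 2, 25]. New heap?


Append 2: [50, 30, 4, 2, 25, 2]
Bubble up: no swaps needed
Result: [50, 30, 4, 2, 25, 2]


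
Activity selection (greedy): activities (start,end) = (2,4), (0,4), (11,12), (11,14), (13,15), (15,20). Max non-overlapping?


Greedy: pick earliest-ending, then skip overlaps.
Selected (4 activities): [(2, 4), (11, 12), (13, 15), (15, 20)]


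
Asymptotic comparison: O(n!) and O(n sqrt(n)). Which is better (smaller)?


n^1.5 grows slower than factorial
O(n sqrt(n)) is asymptotically smaller; O(n!) grows faster


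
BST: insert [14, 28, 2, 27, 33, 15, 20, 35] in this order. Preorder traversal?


Root = 14; build tree by BST insertion.
Preorder traversal: [14, 2, 28, 27, 15, 20, 33, 35]


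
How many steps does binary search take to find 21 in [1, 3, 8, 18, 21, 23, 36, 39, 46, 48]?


Search for 21:
[0,9] mid=4 arr[4]=21
Total: 1 comparisons


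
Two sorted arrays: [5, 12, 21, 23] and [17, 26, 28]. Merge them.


Compare heads, take smaller each step.
Merged: [5, 12, 17, 21, 23, 26, 28]


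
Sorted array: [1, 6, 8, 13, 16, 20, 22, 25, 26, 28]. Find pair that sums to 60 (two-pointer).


Two pointers: lo=0, hi=9
No pair sums to 60


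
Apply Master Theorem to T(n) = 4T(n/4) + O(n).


a=4, b=4, c=1. log_4(4)=1 = c=1. Case 2: O(n^c log n) = O(n log n)
Complexity: O(n log n)


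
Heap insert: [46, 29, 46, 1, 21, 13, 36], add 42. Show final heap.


Append 42: [46, 29, 46, 1, 21, 13, 36, 42]
Bubble up: swap idx 7(42) with idx 3(1); swap idx 3(42) with idx 1(29)
Result: [46, 42, 46, 29, 21, 13, 36, 1]


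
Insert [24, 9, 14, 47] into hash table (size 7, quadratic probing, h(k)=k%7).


Insertions: 24->slot 3; 9->slot 2; 14->slot 0; 47->slot 5
Table: [14, None, 9, 24, None, 47, None]


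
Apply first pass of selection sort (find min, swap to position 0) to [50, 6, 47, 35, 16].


After one pass: [6, 50, 47, 35, 16]


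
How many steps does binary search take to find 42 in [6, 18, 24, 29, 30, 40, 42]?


Search for 42:
[0,6] mid=3 arr[3]=29
[4,6] mid=5 arr[5]=40
[6,6] mid=6 arr[6]=42
Total: 3 comparisons


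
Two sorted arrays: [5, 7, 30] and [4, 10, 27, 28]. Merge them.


Compare heads, take smaller each step.
Merged: [4, 5, 7, 10, 27, 28, 30]


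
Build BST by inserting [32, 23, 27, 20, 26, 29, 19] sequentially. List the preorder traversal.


Root = 32; build tree by BST insertion.
Preorder traversal: [32, 23, 20, 19, 27, 26, 29]


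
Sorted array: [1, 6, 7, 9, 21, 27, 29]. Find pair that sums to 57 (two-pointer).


Two pointers: lo=0, hi=6
No pair sums to 57


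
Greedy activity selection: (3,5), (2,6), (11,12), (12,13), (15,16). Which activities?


Greedy: pick earliest-ending, then skip overlaps.
Selected (4 activities): [(3, 5), (11, 12), (12, 13), (15, 16)]


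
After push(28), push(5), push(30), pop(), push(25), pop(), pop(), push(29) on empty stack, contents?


push(28) -> [28]
push(5) -> [28, 5]
push(30) -> [28, 5, 30]
pop() returns 30 -> [28, 5]
push(25) -> [28, 5, 25]
pop() returns 25 -> [28, 5]
pop() returns 5 -> [28]
push(29) -> [28, 29]
Final stack (bottom to top): [28, 29]


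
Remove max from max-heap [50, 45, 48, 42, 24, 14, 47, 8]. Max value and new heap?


Max = 50
Replace root with last, heapify down
Resulting heap: [48, 45, 47, 42, 24, 14, 8]


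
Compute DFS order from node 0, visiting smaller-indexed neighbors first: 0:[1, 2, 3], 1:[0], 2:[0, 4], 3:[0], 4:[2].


DFS stack-based: start with [0]
Visit order: [0, 1, 2, 4, 3]


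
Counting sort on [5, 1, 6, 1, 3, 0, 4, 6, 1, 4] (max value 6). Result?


Count array: [1, 3, 0, 1, 2, 1, 2]
Reconstruct: [0, 1, 1, 1, 3, 4, 4, 5, 6, 6]


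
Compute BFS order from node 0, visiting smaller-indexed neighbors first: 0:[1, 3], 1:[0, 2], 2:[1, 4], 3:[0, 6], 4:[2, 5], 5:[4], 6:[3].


BFS queue: start with [0]
Visit order: [0, 1, 3, 2, 6, 4, 5]


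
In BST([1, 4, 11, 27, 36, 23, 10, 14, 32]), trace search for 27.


BST root = 1
Search for 27: compare at each node
Path: [1, 4, 11, 27]


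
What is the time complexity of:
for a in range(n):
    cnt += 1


Per nesting level: O(n) = O(n)
Complexity: O(n)


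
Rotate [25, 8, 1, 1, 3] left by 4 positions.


Left rotate by 4: [3, 25, 8, 1, 1]


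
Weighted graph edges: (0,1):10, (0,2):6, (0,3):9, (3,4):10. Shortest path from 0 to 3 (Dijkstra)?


Dijkstra from 0:
Distances: {0: 0, 1: 10, 2: 6, 3: 9, 4: 19}
Shortest distance to 3 = 9, path = [0, 3]


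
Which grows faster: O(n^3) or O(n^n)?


cubic grows slower than n^n
O(n^3) is asymptotically smaller; O(n^n) grows faster


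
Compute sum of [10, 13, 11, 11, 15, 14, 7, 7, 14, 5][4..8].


Prefix sums: [0, 10, 23, 34, 45, 60, 74, 81, 88, 102, 107]
Sum[4..8] = prefix[9] - prefix[4] = 102 - 45 = 57


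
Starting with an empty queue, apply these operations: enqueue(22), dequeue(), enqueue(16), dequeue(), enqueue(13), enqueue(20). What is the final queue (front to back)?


enqueue(22) -> [22]
dequeue() returns 22 -> []
enqueue(16) -> [16]
dequeue() returns 16 -> []
enqueue(13) -> [13]
enqueue(20) -> [13, 20]
Final queue (front to back): [13, 20]


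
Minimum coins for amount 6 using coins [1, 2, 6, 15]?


dp[0]=0; dp[i]=1+min(dp[i-c] for c in coins)
...dp[1]=1, dp[2]=1, dp[3]=2, dp[4]=2, dp[5]=3, dp[6]=1
Minimum coins for 6 = 1


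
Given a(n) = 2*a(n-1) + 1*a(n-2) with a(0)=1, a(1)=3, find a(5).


Build bottom-up:
...a(3)=17, a(4)=41, a(5)=2*41+1*17=99


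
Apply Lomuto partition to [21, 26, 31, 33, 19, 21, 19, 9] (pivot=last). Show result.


Elements <= 9 go left of pivot.
Result: [9, 26, 31, 33, 19, 21, 19, 21], pivot at index 0


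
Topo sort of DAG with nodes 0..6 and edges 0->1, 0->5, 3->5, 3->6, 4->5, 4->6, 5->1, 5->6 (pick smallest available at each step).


Kahn's algorithm, process smallest node first
Order: [0, 2, 3, 4, 5, 1, 6]


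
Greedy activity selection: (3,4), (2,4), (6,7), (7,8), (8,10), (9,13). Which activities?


Greedy: pick earliest-ending, then skip overlaps.
Selected (4 activities): [(3, 4), (6, 7), (7, 8), (8, 10)]


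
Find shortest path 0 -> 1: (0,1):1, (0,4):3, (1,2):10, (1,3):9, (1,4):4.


Dijkstra from 0:
Distances: {0: 0, 1: 1, 2: 11, 3: 10, 4: 3}
Shortest distance to 1 = 1, path = [0, 1]


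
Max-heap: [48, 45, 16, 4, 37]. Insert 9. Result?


Append 9: [48, 45, 16, 4, 37, 9]
Bubble up: no swaps needed
Result: [48, 45, 16, 4, 37, 9]


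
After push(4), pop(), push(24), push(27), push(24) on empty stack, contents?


push(4) -> [4]
pop() returns 4 -> []
push(24) -> [24]
push(27) -> [24, 27]
push(24) -> [24, 27, 24]
Final stack (bottom to top): [24, 27, 24]


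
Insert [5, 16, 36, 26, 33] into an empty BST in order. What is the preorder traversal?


Root = 5; build tree by BST insertion.
Preorder traversal: [5, 16, 36, 26, 33]


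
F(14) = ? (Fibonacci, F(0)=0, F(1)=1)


F(n)=F(n-1)+F(n-2)
...F(12)=144, F(13)=233, F(14)=377


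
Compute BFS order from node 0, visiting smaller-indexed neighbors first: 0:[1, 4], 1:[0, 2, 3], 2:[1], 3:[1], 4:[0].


BFS queue: start with [0]
Visit order: [0, 1, 4, 2, 3]


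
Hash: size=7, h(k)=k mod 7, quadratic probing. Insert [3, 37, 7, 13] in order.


Insertions: 3->slot 3; 37->slot 2; 7->slot 0; 13->slot 6
Table: [7, None, 37, 3, None, None, 13]


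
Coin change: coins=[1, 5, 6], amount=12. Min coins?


dp[0]=0; dp[i]=1+min(dp[i-c] for c in coins)
...dp[7]=2, dp[8]=3, dp[9]=4, dp[10]=2, dp[11]=2, dp[12]=2
Minimum coins for 12 = 2


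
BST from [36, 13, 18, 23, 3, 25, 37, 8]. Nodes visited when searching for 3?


BST root = 36
Search for 3: compare at each node
Path: [36, 13, 3]


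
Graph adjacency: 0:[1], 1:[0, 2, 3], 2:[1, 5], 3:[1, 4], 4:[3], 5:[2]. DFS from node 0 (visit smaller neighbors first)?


DFS stack-based: start with [0]
Visit order: [0, 1, 2, 5, 3, 4]


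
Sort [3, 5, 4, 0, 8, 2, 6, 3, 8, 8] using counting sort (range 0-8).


Count array: [1, 0, 1, 2, 1, 1, 1, 0, 3]
Reconstruct: [0, 2, 3, 3, 4, 5, 6, 8, 8, 8]


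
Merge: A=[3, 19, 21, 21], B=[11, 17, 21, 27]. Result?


Compare heads, take smaller each step.
Merged: [3, 11, 17, 19, 21, 21, 21, 27]


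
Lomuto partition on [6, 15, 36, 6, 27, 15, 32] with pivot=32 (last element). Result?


Elements <= 32 go left of pivot.
Result: [6, 15, 6, 27, 15, 32, 36], pivot at index 5


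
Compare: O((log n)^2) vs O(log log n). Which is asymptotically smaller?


double-logarithmic grows slower than polylogarithmic
O(log log n) is asymptotically smaller; O((log n)^2) grows faster


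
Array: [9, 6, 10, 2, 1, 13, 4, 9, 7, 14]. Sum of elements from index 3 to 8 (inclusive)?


Prefix sums: [0, 9, 15, 25, 27, 28, 41, 45, 54, 61, 75]
Sum[3..8] = prefix[9] - prefix[3] = 61 - 25 = 36


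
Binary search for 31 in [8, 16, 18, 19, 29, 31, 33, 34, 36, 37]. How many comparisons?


Search for 31:
[0,9] mid=4 arr[4]=29
[5,9] mid=7 arr[7]=34
[5,6] mid=5 arr[5]=31
Total: 3 comparisons


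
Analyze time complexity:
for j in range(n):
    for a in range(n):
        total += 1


Per nesting level: O(n) * O(n) = O(n^2)
Complexity: O(n^2)


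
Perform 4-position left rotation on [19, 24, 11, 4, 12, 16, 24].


Left rotate by 4: [12, 16, 24, 19, 24, 11, 4]


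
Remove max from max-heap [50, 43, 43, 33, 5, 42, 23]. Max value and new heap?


Max = 50
Replace root with last, heapify down
Resulting heap: [43, 33, 43, 23, 5, 42]


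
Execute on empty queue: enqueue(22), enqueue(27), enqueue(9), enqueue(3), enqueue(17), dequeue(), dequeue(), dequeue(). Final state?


enqueue(22) -> [22]
enqueue(27) -> [22, 27]
enqueue(9) -> [22, 27, 9]
enqueue(3) -> [22, 27, 9, 3]
enqueue(17) -> [22, 27, 9, 3, 17]
dequeue() returns 22 -> [27, 9, 3, 17]
dequeue() returns 27 -> [9, 3, 17]
dequeue() returns 9 -> [3, 17]
Final queue (front to back): [3, 17]


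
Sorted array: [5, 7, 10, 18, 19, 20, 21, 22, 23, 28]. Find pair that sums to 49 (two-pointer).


Two pointers: lo=0, hi=9
Found pair: (21, 28) summing to 49


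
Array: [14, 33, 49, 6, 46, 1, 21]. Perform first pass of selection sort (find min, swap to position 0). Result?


After one pass: [1, 33, 49, 6, 46, 14, 21]


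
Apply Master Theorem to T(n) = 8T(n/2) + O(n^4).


a=8, b=2, c=4. log_2(8)=3 < c=4. Case 3: O(n^c) = O(n^4)
Complexity: O(n^4)


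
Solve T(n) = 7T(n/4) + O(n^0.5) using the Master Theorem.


a=7, b=4, c=0.5. log_4(7)=1.404 > c=0.5. Case 1: O(n^log_b(a)) = O(n^1.404)
Complexity: O(n^1.404)


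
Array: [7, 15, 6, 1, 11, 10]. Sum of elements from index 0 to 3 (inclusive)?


Prefix sums: [0, 7, 22, 28, 29, 40, 50]
Sum[0..3] = prefix[4] - prefix[0] = 29 - 0 = 29


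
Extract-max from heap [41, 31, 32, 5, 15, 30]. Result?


Max = 41
Replace root with last, heapify down
Resulting heap: [32, 31, 30, 5, 15]


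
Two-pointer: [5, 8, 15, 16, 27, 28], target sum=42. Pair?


Two pointers: lo=0, hi=5
Found pair: (15, 27) summing to 42


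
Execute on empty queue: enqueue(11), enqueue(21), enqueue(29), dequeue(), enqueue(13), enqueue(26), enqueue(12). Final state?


enqueue(11) -> [11]
enqueue(21) -> [11, 21]
enqueue(29) -> [11, 21, 29]
dequeue() returns 11 -> [21, 29]
enqueue(13) -> [21, 29, 13]
enqueue(26) -> [21, 29, 13, 26]
enqueue(12) -> [21, 29, 13, 26, 12]
Final queue (front to back): [21, 29, 13, 26, 12]


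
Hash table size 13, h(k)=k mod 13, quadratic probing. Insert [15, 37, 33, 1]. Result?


Insertions: 15->slot 2; 37->slot 11; 33->slot 7; 1->slot 1
Table: [None, 1, 15, None, None, None, None, 33, None, None, None, 37, None]


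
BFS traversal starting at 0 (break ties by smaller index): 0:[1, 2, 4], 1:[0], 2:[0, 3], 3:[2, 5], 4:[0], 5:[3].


BFS queue: start with [0]
Visit order: [0, 1, 2, 4, 3, 5]


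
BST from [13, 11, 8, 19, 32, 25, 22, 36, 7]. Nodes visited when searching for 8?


BST root = 13
Search for 8: compare at each node
Path: [13, 11, 8]


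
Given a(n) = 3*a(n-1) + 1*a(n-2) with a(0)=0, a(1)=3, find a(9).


Build bottom-up:
...a(7)=3567, a(8)=11781, a(9)=3*11781+1*3567=38910


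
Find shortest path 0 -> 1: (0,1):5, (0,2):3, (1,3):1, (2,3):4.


Dijkstra from 0:
Distances: {0: 0, 1: 5, 2: 3, 3: 6}
Shortest distance to 1 = 5, path = [0, 1]


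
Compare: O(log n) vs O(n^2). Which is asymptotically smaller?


logarithmic grows slower than quadratic
O(log n) is asymptotically smaller; O(n^2) grows faster


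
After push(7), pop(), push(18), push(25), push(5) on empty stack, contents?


push(7) -> [7]
pop() returns 7 -> []
push(18) -> [18]
push(25) -> [18, 25]
push(5) -> [18, 25, 5]
Final stack (bottom to top): [18, 25, 5]


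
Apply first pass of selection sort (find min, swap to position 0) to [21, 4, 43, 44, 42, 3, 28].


After one pass: [3, 4, 43, 44, 42, 21, 28]


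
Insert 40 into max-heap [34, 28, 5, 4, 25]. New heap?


Append 40: [34, 28, 5, 4, 25, 40]
Bubble up: swap idx 5(40) with idx 2(5); swap idx 2(40) with idx 0(34)
Result: [40, 28, 34, 4, 25, 5]


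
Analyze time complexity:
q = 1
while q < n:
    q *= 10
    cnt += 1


Per nesting level: O(log n) = O(log n)
Complexity: O(log n)


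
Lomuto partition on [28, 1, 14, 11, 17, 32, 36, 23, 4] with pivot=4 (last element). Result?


Elements <= 4 go left of pivot.
Result: [1, 4, 14, 11, 17, 32, 36, 23, 28], pivot at index 1


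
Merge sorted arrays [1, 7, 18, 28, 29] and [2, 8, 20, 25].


Compare heads, take smaller each step.
Merged: [1, 2, 7, 8, 18, 20, 25, 28, 29]


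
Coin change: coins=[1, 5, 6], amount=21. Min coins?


dp[0]=0; dp[i]=1+min(dp[i-c] for c in coins)
...dp[16]=3, dp[17]=3, dp[18]=3, dp[19]=4, dp[20]=4, dp[21]=4
Minimum coins for 21 = 4


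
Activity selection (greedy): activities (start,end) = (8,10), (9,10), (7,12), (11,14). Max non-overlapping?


Greedy: pick earliest-ending, then skip overlaps.
Selected (2 activities): [(8, 10), (11, 14)]


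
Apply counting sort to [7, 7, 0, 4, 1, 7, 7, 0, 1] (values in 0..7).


Count array: [2, 2, 0, 0, 1, 0, 0, 4]
Reconstruct: [0, 0, 1, 1, 4, 7, 7, 7, 7]


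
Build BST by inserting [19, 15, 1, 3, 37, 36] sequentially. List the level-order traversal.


Root = 19; build tree by BST insertion.
Level-Order traversal: [19, 15, 37, 1, 36, 3]


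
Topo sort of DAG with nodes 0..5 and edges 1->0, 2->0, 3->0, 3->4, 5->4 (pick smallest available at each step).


Kahn's algorithm, process smallest node first
Order: [1, 2, 3, 0, 5, 4]


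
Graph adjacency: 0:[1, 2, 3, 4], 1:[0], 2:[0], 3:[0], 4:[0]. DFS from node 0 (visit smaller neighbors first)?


DFS stack-based: start with [0]
Visit order: [0, 1, 2, 3, 4]


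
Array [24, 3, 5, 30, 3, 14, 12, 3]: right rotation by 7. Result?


Right rotate by 7: [3, 5, 30, 3, 14, 12, 3, 24]


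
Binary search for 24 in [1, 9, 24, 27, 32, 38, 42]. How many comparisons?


Search for 24:
[0,6] mid=3 arr[3]=27
[0,2] mid=1 arr[1]=9
[2,2] mid=2 arr[2]=24
Total: 3 comparisons


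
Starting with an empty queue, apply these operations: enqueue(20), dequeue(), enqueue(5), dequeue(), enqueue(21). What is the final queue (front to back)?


enqueue(20) -> [20]
dequeue() returns 20 -> []
enqueue(5) -> [5]
dequeue() returns 5 -> []
enqueue(21) -> [21]
Final queue (front to back): [21]


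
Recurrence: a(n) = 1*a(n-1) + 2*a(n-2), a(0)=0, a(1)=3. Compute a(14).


Build bottom-up:
...a(12)=4095, a(13)=8193, a(14)=1*8193+2*4095=16383


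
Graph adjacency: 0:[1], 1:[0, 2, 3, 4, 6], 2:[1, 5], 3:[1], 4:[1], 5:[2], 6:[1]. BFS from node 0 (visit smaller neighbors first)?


BFS queue: start with [0]
Visit order: [0, 1, 2, 3, 4, 6, 5]


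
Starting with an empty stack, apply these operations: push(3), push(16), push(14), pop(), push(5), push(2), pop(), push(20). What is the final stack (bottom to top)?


push(3) -> [3]
push(16) -> [3, 16]
push(14) -> [3, 16, 14]
pop() returns 14 -> [3, 16]
push(5) -> [3, 16, 5]
push(2) -> [3, 16, 5, 2]
pop() returns 2 -> [3, 16, 5]
push(20) -> [3, 16, 5, 20]
Final stack (bottom to top): [3, 16, 5, 20]


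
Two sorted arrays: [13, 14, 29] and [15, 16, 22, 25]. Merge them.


Compare heads, take smaller each step.
Merged: [13, 14, 15, 16, 22, 25, 29]


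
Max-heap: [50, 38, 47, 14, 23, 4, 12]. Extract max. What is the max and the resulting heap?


Max = 50
Replace root with last, heapify down
Resulting heap: [47, 38, 12, 14, 23, 4]


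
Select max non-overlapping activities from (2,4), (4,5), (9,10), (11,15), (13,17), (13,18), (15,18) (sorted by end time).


Greedy: pick earliest-ending, then skip overlaps.
Selected (5 activities): [(2, 4), (4, 5), (9, 10), (11, 15), (15, 18)]


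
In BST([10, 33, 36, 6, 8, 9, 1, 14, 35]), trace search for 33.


BST root = 10
Search for 33: compare at each node
Path: [10, 33]


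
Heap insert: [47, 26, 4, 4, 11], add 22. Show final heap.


Append 22: [47, 26, 4, 4, 11, 22]
Bubble up: swap idx 5(22) with idx 2(4)
Result: [47, 26, 22, 4, 11, 4]


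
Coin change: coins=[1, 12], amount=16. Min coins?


dp[0]=0; dp[i]=1+min(dp[i-c] for c in coins)
...dp[11]=11, dp[12]=1, dp[13]=2, dp[14]=3, dp[15]=4, dp[16]=5
Minimum coins for 16 = 5


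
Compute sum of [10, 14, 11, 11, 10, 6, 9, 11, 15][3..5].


Prefix sums: [0, 10, 24, 35, 46, 56, 62, 71, 82, 97]
Sum[3..5] = prefix[6] - prefix[3] = 62 - 35 = 27


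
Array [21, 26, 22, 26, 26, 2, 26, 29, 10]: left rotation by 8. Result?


Left rotate by 8: [10, 21, 26, 22, 26, 26, 2, 26, 29]


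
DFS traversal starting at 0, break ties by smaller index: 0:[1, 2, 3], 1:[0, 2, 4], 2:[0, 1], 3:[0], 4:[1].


DFS stack-based: start with [0]
Visit order: [0, 1, 2, 4, 3]


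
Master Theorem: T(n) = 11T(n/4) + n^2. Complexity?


a=11, b=4, c=2. log_4(11)=1.730 < c=2. Case 3: O(n^c) = O(n^2)
Complexity: O(n^2)


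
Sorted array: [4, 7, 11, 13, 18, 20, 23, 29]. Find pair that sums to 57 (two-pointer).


Two pointers: lo=0, hi=7
No pair sums to 57


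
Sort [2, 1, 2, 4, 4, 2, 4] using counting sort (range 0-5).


Count array: [0, 1, 3, 0, 3, 0]
Reconstruct: [1, 2, 2, 2, 4, 4, 4]


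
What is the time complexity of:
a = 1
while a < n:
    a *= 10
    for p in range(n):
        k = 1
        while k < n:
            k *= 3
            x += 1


Per nesting level: O(log n) * O(n) * O(log n) = O(n (log n)^2)
Complexity: O(n (log n)^2)


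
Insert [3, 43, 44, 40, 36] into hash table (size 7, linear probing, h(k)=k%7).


Insertions: 3->slot 3; 43->slot 1; 44->slot 2; 40->slot 5; 36->slot 4
Table: [None, 43, 44, 3, 36, 40, None]


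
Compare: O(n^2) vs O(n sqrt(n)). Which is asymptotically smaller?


n^1.5 grows slower than quadratic
O(n sqrt(n)) is asymptotically smaller; O(n^2) grows faster


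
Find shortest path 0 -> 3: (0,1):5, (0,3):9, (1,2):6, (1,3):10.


Dijkstra from 0:
Distances: {0: 0, 1: 5, 2: 11, 3: 9}
Shortest distance to 3 = 9, path = [0, 3]


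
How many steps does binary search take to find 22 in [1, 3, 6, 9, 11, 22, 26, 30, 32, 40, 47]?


Search for 22:
[0,10] mid=5 arr[5]=22
Total: 1 comparisons


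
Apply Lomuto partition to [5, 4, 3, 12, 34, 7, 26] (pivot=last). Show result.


Elements <= 26 go left of pivot.
Result: [5, 4, 3, 12, 7, 26, 34], pivot at index 5


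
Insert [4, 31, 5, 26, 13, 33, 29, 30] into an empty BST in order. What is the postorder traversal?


Root = 4; build tree by BST insertion.
Postorder traversal: [13, 30, 29, 26, 5, 33, 31, 4]


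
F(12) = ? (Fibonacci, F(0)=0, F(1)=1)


F(n)=F(n-1)+F(n-2)
...F(10)=55, F(11)=89, F(12)=144


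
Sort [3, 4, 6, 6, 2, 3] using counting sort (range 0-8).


Count array: [0, 0, 1, 2, 1, 0, 2, 0, 0]
Reconstruct: [2, 3, 3, 4, 6, 6]


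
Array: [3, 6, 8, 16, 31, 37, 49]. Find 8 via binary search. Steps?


Search for 8:
[0,6] mid=3 arr[3]=16
[0,2] mid=1 arr[1]=6
[2,2] mid=2 arr[2]=8
Total: 3 comparisons


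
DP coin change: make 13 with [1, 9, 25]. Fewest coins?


dp[0]=0; dp[i]=1+min(dp[i-c] for c in coins)
...dp[8]=8, dp[9]=1, dp[10]=2, dp[11]=3, dp[12]=4, dp[13]=5
Minimum coins for 13 = 5


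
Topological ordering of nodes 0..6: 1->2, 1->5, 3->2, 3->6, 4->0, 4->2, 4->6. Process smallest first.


Kahn's algorithm, process smallest node first
Order: [1, 3, 4, 0, 2, 5, 6]


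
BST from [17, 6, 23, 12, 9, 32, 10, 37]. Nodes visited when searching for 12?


BST root = 17
Search for 12: compare at each node
Path: [17, 6, 12]


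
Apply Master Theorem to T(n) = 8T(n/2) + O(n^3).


a=8, b=2, c=3. log_2(8)=3 = c=3. Case 2: O(n^c log n) = O(n^3 log n)
Complexity: O(n^3 log n)


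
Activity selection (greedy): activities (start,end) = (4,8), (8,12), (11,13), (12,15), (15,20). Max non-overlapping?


Greedy: pick earliest-ending, then skip overlaps.
Selected (4 activities): [(4, 8), (8, 12), (12, 15), (15, 20)]


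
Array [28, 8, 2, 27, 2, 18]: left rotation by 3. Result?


Left rotate by 3: [27, 2, 18, 28, 8, 2]


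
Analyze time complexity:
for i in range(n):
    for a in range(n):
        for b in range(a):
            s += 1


Per nesting level: O(n) * O(n) * O(n) [triangular over a] = O(n^3)
Complexity: O(n^3)


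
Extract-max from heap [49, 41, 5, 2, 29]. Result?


Max = 49
Replace root with last, heapify down
Resulting heap: [41, 29, 5, 2]


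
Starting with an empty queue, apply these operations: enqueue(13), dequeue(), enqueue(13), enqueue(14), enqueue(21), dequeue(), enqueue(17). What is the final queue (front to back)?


enqueue(13) -> [13]
dequeue() returns 13 -> []
enqueue(13) -> [13]
enqueue(14) -> [13, 14]
enqueue(21) -> [13, 14, 21]
dequeue() returns 13 -> [14, 21]
enqueue(17) -> [14, 21, 17]
Final queue (front to back): [14, 21, 17]


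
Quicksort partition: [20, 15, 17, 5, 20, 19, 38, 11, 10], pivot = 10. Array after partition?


Elements <= 10 go left of pivot.
Result: [5, 10, 17, 20, 20, 19, 38, 11, 15], pivot at index 1


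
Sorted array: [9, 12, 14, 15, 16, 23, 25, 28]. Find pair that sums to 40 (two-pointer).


Two pointers: lo=0, hi=7
Found pair: (12, 28) summing to 40


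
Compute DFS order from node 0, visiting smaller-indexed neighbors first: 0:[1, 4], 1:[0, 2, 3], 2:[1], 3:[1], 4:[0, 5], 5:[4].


DFS stack-based: start with [0]
Visit order: [0, 1, 2, 3, 4, 5]


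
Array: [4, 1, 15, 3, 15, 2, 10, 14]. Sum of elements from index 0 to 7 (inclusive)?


Prefix sums: [0, 4, 5, 20, 23, 38, 40, 50, 64]
Sum[0..7] = prefix[8] - prefix[0] = 64 - 0 = 64


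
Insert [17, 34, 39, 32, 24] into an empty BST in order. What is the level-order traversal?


Root = 17; build tree by BST insertion.
Level-Order traversal: [17, 34, 32, 39, 24]


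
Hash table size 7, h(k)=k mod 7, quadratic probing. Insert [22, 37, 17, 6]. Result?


Insertions: 22->slot 1; 37->slot 2; 17->slot 3; 6->slot 6
Table: [None, 22, 37, 17, None, None, 6]


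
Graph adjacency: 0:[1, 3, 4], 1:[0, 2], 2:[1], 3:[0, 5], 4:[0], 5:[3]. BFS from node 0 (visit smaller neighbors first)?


BFS queue: start with [0]
Visit order: [0, 1, 3, 4, 2, 5]


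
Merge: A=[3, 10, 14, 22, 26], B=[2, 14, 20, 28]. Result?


Compare heads, take smaller each step.
Merged: [2, 3, 10, 14, 14, 20, 22, 26, 28]


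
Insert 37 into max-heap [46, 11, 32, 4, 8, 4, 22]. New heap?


Append 37: [46, 11, 32, 4, 8, 4, 22, 37]
Bubble up: swap idx 7(37) with idx 3(4); swap idx 3(37) with idx 1(11)
Result: [46, 37, 32, 11, 8, 4, 22, 4]


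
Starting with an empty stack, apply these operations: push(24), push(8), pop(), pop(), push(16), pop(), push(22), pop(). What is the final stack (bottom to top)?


push(24) -> [24]
push(8) -> [24, 8]
pop() returns 8 -> [24]
pop() returns 24 -> []
push(16) -> [16]
pop() returns 16 -> []
push(22) -> [22]
pop() returns 22 -> []
Final stack (bottom to top): []


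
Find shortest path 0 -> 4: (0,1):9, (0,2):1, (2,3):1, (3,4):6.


Dijkstra from 0:
Distances: {0: 0, 1: 9, 2: 1, 3: 2, 4: 8}
Shortest distance to 4 = 8, path = [0, 2, 3, 4]


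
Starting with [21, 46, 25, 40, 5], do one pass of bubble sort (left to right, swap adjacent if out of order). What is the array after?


After one pass: [21, 25, 40, 5, 46]


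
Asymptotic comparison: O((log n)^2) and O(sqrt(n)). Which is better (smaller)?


polylogarithmic grows slower than sublinear
O((log n)^2) is asymptotically smaller; O(sqrt(n)) grows faster


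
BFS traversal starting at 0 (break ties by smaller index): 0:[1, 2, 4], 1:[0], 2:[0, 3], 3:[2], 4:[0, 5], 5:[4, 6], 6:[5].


BFS queue: start with [0]
Visit order: [0, 1, 2, 4, 3, 5, 6]


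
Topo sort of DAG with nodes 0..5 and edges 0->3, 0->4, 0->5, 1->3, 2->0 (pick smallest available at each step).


Kahn's algorithm, process smallest node first
Order: [1, 2, 0, 3, 4, 5]


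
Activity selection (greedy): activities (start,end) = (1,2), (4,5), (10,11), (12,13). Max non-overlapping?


Greedy: pick earliest-ending, then skip overlaps.
Selected (4 activities): [(1, 2), (4, 5), (10, 11), (12, 13)]


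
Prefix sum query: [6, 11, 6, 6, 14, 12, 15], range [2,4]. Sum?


Prefix sums: [0, 6, 17, 23, 29, 43, 55, 70]
Sum[2..4] = prefix[5] - prefix[2] = 43 - 17 = 26


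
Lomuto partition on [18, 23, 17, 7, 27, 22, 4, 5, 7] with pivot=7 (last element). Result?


Elements <= 7 go left of pivot.
Result: [7, 4, 5, 7, 27, 22, 23, 17, 18], pivot at index 3


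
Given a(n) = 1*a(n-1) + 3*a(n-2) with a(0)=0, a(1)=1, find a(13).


Build bottom-up:
...a(11)=2683, a(12)=6160, a(13)=1*6160+3*2683=14209


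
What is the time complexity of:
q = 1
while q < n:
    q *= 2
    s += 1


Per nesting level: O(log n) = O(log n)
Complexity: O(log n)


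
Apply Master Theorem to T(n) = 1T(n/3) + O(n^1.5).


a=1, b=3, c=1.5. log_3(1)=0 < c=1.5. Case 3: O(n^c) = O(n^1.500)
Complexity: O(n^1.500)


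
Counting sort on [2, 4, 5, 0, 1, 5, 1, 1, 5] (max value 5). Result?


Count array: [1, 3, 1, 0, 1, 3]
Reconstruct: [0, 1, 1, 1, 2, 4, 5, 5, 5]


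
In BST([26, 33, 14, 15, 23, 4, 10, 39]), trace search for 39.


BST root = 26
Search for 39: compare at each node
Path: [26, 33, 39]


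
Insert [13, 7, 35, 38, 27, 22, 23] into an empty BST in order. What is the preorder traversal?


Root = 13; build tree by BST insertion.
Preorder traversal: [13, 7, 35, 27, 22, 23, 38]


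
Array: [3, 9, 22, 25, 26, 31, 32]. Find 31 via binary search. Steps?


Search for 31:
[0,6] mid=3 arr[3]=25
[4,6] mid=5 arr[5]=31
Total: 2 comparisons


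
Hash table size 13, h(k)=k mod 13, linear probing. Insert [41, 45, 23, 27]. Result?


Insertions: 41->slot 2; 45->slot 6; 23->slot 10; 27->slot 1
Table: [None, 27, 41, None, None, None, 45, None, None, None, 23, None, None]


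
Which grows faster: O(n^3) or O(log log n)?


double-logarithmic grows slower than cubic
O(log log n) is asymptotically smaller; O(n^3) grows faster


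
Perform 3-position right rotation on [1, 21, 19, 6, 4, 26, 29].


Right rotate by 3: [4, 26, 29, 1, 21, 19, 6]


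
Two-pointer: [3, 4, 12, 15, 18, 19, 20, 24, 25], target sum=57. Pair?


Two pointers: lo=0, hi=8
No pair sums to 57


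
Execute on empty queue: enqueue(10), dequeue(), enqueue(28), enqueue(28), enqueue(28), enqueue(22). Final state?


enqueue(10) -> [10]
dequeue() returns 10 -> []
enqueue(28) -> [28]
enqueue(28) -> [28, 28]
enqueue(28) -> [28, 28, 28]
enqueue(22) -> [28, 28, 28, 22]
Final queue (front to back): [28, 28, 28, 22]


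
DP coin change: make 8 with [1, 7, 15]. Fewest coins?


dp[0]=0; dp[i]=1+min(dp[i-c] for c in coins)
...dp[3]=3, dp[4]=4, dp[5]=5, dp[6]=6, dp[7]=1, dp[8]=2
Minimum coins for 8 = 2


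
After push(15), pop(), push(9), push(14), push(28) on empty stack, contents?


push(15) -> [15]
pop() returns 15 -> []
push(9) -> [9]
push(14) -> [9, 14]
push(28) -> [9, 14, 28]
Final stack (bottom to top): [9, 14, 28]


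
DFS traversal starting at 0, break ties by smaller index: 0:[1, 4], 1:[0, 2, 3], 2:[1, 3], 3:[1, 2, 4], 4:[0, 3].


DFS stack-based: start with [0]
Visit order: [0, 1, 2, 3, 4]


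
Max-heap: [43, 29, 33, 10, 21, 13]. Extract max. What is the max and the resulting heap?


Max = 43
Replace root with last, heapify down
Resulting heap: [33, 29, 13, 10, 21]


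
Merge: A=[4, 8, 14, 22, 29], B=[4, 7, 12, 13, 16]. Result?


Compare heads, take smaller each step.
Merged: [4, 4, 7, 8, 12, 13, 14, 16, 22, 29]


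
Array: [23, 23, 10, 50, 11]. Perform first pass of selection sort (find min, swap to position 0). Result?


After one pass: [10, 23, 23, 50, 11]


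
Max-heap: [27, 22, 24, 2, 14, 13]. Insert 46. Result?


Append 46: [27, 22, 24, 2, 14, 13, 46]
Bubble up: swap idx 6(46) with idx 2(24); swap idx 2(46) with idx 0(27)
Result: [46, 22, 27, 2, 14, 13, 24]


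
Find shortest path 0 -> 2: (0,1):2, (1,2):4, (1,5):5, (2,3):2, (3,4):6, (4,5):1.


Dijkstra from 0:
Distances: {0: 0, 1: 2, 2: 6, 3: 8, 4: 8, 5: 7}
Shortest distance to 2 = 6, path = [0, 1, 2]


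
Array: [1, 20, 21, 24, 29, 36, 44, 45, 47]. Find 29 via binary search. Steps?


Search for 29:
[0,8] mid=4 arr[4]=29
Total: 1 comparisons


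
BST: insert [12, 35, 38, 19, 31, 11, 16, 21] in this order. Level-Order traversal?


Root = 12; build tree by BST insertion.
Level-Order traversal: [12, 11, 35, 19, 38, 16, 31, 21]


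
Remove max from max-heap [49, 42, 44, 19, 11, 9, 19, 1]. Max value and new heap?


Max = 49
Replace root with last, heapify down
Resulting heap: [44, 42, 19, 19, 11, 9, 1]


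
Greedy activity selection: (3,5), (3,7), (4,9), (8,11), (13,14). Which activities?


Greedy: pick earliest-ending, then skip overlaps.
Selected (3 activities): [(3, 5), (8, 11), (13, 14)]


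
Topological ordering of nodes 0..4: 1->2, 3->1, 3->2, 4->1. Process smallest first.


Kahn's algorithm, process smallest node first
Order: [0, 3, 4, 1, 2]


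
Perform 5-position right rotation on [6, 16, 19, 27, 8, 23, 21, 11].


Right rotate by 5: [27, 8, 23, 21, 11, 6, 16, 19]


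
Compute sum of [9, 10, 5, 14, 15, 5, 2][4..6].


Prefix sums: [0, 9, 19, 24, 38, 53, 58, 60]
Sum[4..6] = prefix[7] - prefix[4] = 60 - 38 = 22


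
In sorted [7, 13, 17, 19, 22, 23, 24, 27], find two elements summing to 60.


Two pointers: lo=0, hi=7
No pair sums to 60


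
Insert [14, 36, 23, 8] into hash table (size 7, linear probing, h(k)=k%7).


Insertions: 14->slot 0; 36->slot 1; 23->slot 2; 8->slot 3
Table: [14, 36, 23, 8, None, None, None]


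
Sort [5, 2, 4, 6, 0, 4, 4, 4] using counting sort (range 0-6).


Count array: [1, 0, 1, 0, 4, 1, 1]
Reconstruct: [0, 2, 4, 4, 4, 4, 5, 6]


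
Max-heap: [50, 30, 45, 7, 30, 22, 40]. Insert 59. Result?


Append 59: [50, 30, 45, 7, 30, 22, 40, 59]
Bubble up: swap idx 7(59) with idx 3(7); swap idx 3(59) with idx 1(30); swap idx 1(59) with idx 0(50)
Result: [59, 50, 45, 30, 30, 22, 40, 7]


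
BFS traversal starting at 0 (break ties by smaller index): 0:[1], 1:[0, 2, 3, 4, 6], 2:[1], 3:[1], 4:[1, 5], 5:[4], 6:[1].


BFS queue: start with [0]
Visit order: [0, 1, 2, 3, 4, 6, 5]


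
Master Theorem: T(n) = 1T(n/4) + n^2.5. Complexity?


a=1, b=4, c=2.5. log_4(1)=0 < c=2.5. Case 3: O(n^c) = O(n^2.500)
Complexity: O(n^2.500)


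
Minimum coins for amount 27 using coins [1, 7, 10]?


dp[0]=0; dp[i]=1+min(dp[i-c] for c in coins)
...dp[22]=4, dp[23]=5, dp[24]=3, dp[25]=4, dp[26]=5, dp[27]=3
Minimum coins for 27 = 3


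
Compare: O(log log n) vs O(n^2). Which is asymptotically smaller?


double-logarithmic grows slower than quadratic
O(log log n) is asymptotically smaller; O(n^2) grows faster


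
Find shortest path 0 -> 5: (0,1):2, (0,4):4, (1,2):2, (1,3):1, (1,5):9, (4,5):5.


Dijkstra from 0:
Distances: {0: 0, 1: 2, 2: 4, 3: 3, 4: 4, 5: 9}
Shortest distance to 5 = 9, path = [0, 4, 5]


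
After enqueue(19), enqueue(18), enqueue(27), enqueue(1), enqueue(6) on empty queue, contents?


enqueue(19) -> [19]
enqueue(18) -> [19, 18]
enqueue(27) -> [19, 18, 27]
enqueue(1) -> [19, 18, 27, 1]
enqueue(6) -> [19, 18, 27, 1, 6]
Final queue (front to back): [19, 18, 27, 1, 6]


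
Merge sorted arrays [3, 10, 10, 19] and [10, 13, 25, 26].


Compare heads, take smaller each step.
Merged: [3, 10, 10, 10, 13, 19, 25, 26]


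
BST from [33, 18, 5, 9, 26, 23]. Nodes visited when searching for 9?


BST root = 33
Search for 9: compare at each node
Path: [33, 18, 5, 9]


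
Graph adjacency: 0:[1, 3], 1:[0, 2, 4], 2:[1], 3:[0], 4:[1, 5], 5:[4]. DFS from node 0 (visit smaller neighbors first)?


DFS stack-based: start with [0]
Visit order: [0, 1, 2, 4, 5, 3]


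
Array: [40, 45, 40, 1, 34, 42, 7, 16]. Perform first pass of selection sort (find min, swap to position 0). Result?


After one pass: [1, 45, 40, 40, 34, 42, 7, 16]


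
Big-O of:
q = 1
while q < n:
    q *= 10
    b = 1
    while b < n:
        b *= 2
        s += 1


Per nesting level: O(log n) * O(log n) = O((log n)^2)
Complexity: O((log n)^2)


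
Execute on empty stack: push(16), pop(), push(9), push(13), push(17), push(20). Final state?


push(16) -> [16]
pop() returns 16 -> []
push(9) -> [9]
push(13) -> [9, 13]
push(17) -> [9, 13, 17]
push(20) -> [9, 13, 17, 20]
Final stack (bottom to top): [9, 13, 17, 20]


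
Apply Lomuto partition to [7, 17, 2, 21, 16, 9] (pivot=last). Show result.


Elements <= 9 go left of pivot.
Result: [7, 2, 9, 21, 16, 17], pivot at index 2


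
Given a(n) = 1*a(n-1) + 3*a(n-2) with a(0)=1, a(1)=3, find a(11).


Build bottom-up:
...a(9)=2175, a(10)=5001, a(11)=1*5001+3*2175=11526


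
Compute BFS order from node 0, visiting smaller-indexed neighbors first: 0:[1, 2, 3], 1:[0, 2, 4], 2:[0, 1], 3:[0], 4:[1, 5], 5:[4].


BFS queue: start with [0]
Visit order: [0, 1, 2, 3, 4, 5]


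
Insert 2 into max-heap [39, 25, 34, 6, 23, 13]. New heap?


Append 2: [39, 25, 34, 6, 23, 13, 2]
Bubble up: no swaps needed
Result: [39, 25, 34, 6, 23, 13, 2]


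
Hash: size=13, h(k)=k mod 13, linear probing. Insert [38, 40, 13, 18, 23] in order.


Insertions: 38->slot 12; 40->slot 1; 13->slot 0; 18->slot 5; 23->slot 10
Table: [13, 40, None, None, None, 18, None, None, None, None, 23, None, 38]


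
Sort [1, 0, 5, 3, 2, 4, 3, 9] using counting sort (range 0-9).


Count array: [1, 1, 1, 2, 1, 1, 0, 0, 0, 1]
Reconstruct: [0, 1, 2, 3, 3, 4, 5, 9]


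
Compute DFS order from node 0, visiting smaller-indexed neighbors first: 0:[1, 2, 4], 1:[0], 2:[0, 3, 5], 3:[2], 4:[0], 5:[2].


DFS stack-based: start with [0]
Visit order: [0, 1, 2, 3, 5, 4]


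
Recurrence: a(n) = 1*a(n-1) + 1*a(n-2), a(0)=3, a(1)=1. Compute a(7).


Build bottom-up:
...a(5)=14, a(6)=23, a(7)=1*23+1*14=37


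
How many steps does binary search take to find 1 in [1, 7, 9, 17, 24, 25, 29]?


Search for 1:
[0,6] mid=3 arr[3]=17
[0,2] mid=1 arr[1]=7
[0,0] mid=0 arr[0]=1
Total: 3 comparisons


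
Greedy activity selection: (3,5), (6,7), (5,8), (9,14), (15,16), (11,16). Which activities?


Greedy: pick earliest-ending, then skip overlaps.
Selected (4 activities): [(3, 5), (6, 7), (9, 14), (15, 16)]


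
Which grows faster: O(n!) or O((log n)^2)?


polylogarithmic grows slower than factorial
O((log n)^2) is asymptotically smaller; O(n!) grows faster


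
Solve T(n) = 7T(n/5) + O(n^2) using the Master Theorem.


a=7, b=5, c=2. log_5(7)=1.209 < c=2. Case 3: O(n^c) = O(n^2)
Complexity: O(n^2)


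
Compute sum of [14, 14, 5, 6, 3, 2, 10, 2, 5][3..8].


Prefix sums: [0, 14, 28, 33, 39, 42, 44, 54, 56, 61]
Sum[3..8] = prefix[9] - prefix[3] = 61 - 33 = 28


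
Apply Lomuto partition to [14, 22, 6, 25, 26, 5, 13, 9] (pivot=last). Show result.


Elements <= 9 go left of pivot.
Result: [6, 5, 9, 25, 26, 22, 13, 14], pivot at index 2


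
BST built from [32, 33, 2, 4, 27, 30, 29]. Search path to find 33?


BST root = 32
Search for 33: compare at each node
Path: [32, 33]


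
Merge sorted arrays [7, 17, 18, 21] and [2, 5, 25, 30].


Compare heads, take smaller each step.
Merged: [2, 5, 7, 17, 18, 21, 25, 30]


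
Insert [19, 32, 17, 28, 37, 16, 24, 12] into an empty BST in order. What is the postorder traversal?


Root = 19; build tree by BST insertion.
Postorder traversal: [12, 16, 17, 24, 28, 37, 32, 19]


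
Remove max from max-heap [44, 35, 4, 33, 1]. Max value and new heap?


Max = 44
Replace root with last, heapify down
Resulting heap: [35, 33, 4, 1]


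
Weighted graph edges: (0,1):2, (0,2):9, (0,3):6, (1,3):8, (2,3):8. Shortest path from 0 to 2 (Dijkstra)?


Dijkstra from 0:
Distances: {0: 0, 1: 2, 2: 9, 3: 6}
Shortest distance to 2 = 9, path = [0, 2]


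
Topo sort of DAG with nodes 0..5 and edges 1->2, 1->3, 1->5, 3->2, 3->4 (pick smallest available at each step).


Kahn's algorithm, process smallest node first
Order: [0, 1, 3, 2, 4, 5]


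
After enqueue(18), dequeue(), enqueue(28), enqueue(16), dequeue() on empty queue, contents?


enqueue(18) -> [18]
dequeue() returns 18 -> []
enqueue(28) -> [28]
enqueue(16) -> [28, 16]
dequeue() returns 28 -> [16]
Final queue (front to back): [16]


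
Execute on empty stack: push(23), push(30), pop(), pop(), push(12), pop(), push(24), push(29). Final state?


push(23) -> [23]
push(30) -> [23, 30]
pop() returns 30 -> [23]
pop() returns 23 -> []
push(12) -> [12]
pop() returns 12 -> []
push(24) -> [24]
push(29) -> [24, 29]
Final stack (bottom to top): [24, 29]


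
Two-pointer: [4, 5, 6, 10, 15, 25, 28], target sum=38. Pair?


Two pointers: lo=0, hi=6
Found pair: (10, 28) summing to 38


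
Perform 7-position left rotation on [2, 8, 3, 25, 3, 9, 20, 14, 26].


Left rotate by 7: [14, 26, 2, 8, 3, 25, 3, 9, 20]


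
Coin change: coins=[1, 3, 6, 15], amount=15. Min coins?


dp[0]=0; dp[i]=1+min(dp[i-c] for c in coins)
...dp[10]=3, dp[11]=4, dp[12]=2, dp[13]=3, dp[14]=4, dp[15]=1
Minimum coins for 15 = 1
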